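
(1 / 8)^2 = 1 / 64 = 0.02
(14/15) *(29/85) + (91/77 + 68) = 974741/14025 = 69.50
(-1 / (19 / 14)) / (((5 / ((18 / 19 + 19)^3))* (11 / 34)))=-25913410964 / 7167655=-3615.33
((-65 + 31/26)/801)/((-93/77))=42581/645606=0.07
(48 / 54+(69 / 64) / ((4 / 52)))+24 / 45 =44461 / 2880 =15.44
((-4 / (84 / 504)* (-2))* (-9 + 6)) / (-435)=48 / 145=0.33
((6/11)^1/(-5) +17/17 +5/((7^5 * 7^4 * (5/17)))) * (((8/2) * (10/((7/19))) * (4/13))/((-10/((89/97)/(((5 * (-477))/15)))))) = 17832859218656/1038326757402935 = 0.02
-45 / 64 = -0.70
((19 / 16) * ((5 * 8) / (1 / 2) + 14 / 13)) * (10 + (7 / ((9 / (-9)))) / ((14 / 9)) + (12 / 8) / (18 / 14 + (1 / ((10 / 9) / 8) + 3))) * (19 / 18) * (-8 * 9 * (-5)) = 206000.81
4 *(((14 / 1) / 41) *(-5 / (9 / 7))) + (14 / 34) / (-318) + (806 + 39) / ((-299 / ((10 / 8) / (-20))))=-628421219 / 122348592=-5.14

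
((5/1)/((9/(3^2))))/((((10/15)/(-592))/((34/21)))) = -50320/7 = -7188.57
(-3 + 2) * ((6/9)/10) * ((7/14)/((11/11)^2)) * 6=-1/5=-0.20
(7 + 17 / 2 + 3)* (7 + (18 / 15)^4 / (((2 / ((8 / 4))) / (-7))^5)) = -805767389 / 1250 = -644613.91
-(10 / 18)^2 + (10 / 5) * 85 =13745 / 81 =169.69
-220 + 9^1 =-211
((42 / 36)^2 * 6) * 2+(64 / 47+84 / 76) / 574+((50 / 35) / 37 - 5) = 92467067 / 8128086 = 11.38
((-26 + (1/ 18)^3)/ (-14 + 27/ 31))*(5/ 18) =23502805/ 42725232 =0.55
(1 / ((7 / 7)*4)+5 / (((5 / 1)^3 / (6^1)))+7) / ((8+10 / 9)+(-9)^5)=-6741 / 53135900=-0.00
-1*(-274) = 274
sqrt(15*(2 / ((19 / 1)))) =sqrt(570) / 19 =1.26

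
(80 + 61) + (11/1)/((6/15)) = 337/2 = 168.50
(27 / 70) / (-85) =-27 / 5950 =-0.00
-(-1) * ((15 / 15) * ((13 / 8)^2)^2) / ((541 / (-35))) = -999635 / 2215936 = -0.45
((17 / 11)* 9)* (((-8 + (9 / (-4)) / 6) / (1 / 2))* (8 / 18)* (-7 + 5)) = 2278 / 11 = 207.09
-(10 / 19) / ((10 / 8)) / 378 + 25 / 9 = 9971 / 3591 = 2.78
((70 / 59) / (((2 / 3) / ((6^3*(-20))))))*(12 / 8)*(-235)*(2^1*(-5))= -1598940000 / 59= -27100677.97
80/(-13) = -80/13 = -6.15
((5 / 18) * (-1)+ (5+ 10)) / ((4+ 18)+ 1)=265 / 414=0.64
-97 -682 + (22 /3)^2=-6527 /9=-725.22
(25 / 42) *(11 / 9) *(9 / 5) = 55 / 42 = 1.31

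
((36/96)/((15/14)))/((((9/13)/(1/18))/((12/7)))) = 13/270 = 0.05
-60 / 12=-5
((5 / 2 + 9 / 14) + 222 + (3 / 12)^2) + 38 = 29479 / 112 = 263.21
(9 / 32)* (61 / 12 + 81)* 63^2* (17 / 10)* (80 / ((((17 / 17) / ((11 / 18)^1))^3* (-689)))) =-1145310859 / 264576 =-4328.85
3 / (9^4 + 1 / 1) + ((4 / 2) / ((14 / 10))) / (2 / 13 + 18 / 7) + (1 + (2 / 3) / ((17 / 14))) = 2530981 / 1220532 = 2.07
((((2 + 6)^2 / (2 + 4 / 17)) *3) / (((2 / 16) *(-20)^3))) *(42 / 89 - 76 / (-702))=-1232432 / 24730875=-0.05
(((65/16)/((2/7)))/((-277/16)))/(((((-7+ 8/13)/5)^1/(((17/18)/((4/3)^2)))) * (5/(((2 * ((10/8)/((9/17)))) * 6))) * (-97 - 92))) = -0.01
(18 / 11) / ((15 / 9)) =54 / 55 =0.98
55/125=11/25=0.44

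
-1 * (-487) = 487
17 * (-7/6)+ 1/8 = -473/24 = -19.71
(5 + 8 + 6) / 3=19 / 3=6.33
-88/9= -9.78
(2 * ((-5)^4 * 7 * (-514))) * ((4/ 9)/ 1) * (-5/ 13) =89950000/ 117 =768803.42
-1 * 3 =-3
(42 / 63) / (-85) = -2 / 255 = -0.01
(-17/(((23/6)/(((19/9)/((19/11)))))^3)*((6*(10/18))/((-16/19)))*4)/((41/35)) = 300939100/40406607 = 7.45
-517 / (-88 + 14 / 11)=5687 / 954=5.96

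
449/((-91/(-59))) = 26491/91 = 291.11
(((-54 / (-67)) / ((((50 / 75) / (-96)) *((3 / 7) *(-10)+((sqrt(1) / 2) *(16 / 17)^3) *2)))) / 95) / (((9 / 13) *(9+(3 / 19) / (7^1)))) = 28166229 / 497131625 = 0.06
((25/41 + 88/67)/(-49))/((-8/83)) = 438489/1076824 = 0.41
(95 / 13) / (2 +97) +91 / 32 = 2.92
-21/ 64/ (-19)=21/ 1216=0.02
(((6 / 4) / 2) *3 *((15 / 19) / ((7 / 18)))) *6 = 3645 / 133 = 27.41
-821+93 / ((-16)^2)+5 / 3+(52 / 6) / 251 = -52621521 / 64256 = -818.94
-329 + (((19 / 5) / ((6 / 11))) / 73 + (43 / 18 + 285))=-136379 / 3285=-41.52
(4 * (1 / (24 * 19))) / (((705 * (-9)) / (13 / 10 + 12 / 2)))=-73 / 7233300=-0.00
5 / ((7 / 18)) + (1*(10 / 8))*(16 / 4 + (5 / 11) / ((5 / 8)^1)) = 1445 / 77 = 18.77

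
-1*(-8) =8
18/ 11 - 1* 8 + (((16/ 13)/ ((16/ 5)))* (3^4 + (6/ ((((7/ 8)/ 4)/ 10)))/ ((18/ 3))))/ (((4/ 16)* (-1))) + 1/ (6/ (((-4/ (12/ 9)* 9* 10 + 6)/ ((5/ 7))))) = -1315858/ 5005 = -262.91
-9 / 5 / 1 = -9 / 5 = -1.80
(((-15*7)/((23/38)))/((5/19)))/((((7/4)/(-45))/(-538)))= -209755440/23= -9119801.74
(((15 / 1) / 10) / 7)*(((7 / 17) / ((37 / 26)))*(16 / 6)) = 104 / 629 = 0.17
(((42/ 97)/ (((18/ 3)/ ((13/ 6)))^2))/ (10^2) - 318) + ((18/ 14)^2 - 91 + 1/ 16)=-41813717483/ 102664800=-407.28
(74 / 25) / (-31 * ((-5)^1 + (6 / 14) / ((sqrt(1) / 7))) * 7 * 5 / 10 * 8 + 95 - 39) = 37 / 22400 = 0.00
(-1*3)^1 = -3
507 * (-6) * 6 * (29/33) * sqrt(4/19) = -352872 * sqrt(19)/209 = -7359.49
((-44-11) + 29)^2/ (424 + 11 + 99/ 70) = 47320/ 30549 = 1.55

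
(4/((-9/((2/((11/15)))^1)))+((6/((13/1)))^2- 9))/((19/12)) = -11740/1859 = -6.32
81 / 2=40.50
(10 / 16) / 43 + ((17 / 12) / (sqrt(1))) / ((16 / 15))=3695 / 2752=1.34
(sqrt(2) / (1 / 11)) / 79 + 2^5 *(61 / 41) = 11 *sqrt(2) / 79 + 1952 / 41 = 47.81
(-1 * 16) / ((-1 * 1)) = 16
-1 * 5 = -5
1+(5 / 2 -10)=-13 / 2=-6.50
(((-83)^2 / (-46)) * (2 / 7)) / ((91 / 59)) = -27.74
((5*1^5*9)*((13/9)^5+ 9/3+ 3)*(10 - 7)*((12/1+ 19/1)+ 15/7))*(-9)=-841680920/1701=-494815.36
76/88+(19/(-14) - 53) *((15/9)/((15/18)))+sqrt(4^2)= -15993/154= -103.85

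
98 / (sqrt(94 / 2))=98*sqrt(47) / 47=14.29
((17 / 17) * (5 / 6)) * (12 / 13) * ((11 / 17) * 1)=110 / 221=0.50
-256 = -256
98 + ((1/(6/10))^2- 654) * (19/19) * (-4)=24326/9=2702.89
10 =10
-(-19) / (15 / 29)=551 / 15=36.73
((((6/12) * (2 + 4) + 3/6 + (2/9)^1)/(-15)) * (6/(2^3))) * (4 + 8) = -67/30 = -2.23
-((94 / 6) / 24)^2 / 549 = -2209 / 2846016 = -0.00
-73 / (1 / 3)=-219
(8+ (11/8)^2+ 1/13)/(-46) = -8293/38272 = -0.22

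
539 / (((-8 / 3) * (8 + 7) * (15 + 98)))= -539 / 4520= -0.12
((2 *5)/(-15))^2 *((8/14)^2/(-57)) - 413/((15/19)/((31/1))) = -2038250723/125685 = -16217.14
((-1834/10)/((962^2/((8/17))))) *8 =-14672/19665685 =-0.00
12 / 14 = 6 / 7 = 0.86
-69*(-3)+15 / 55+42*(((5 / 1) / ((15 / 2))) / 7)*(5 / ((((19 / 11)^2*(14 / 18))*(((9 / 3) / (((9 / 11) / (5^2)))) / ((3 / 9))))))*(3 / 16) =115234467 / 555940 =207.28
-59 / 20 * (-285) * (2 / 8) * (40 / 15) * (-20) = -11210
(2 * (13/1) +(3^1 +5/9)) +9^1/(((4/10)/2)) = 671/9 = 74.56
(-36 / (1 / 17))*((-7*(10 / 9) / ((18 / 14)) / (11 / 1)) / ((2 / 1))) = 16660 / 99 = 168.28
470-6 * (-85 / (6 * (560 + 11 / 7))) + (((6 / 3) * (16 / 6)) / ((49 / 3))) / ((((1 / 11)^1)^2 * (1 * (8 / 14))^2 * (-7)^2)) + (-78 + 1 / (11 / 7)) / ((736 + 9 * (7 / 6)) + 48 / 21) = 10495308962602 / 22211474747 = 472.52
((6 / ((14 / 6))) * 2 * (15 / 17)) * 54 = 29160 / 119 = 245.04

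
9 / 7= 1.29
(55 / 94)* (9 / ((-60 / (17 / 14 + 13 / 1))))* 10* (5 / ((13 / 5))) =-820875 / 34216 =-23.99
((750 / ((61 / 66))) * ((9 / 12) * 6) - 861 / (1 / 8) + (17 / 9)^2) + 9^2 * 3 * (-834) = -1017326171 / 4941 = -205894.79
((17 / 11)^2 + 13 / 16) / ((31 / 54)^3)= 121975551 / 7209422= 16.92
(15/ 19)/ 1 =15/ 19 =0.79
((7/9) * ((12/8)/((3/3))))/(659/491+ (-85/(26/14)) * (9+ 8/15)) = -3437/1281484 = -0.00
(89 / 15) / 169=89 / 2535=0.04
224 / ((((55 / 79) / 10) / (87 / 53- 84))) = -154486080 / 583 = -264984.70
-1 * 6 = -6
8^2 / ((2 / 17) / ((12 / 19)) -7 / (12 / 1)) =-4352 / 27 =-161.19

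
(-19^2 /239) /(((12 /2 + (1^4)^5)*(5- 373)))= 361 /615664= 0.00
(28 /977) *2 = 0.06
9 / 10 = 0.90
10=10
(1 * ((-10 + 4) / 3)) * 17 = -34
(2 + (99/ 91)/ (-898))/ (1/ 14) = 163337/ 5837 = 27.98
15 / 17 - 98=-1651 / 17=-97.12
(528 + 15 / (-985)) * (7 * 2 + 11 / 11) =1560195 / 197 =7919.77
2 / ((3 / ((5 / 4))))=0.83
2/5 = 0.40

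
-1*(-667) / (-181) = -667 / 181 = -3.69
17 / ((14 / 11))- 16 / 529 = 98699 / 7406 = 13.33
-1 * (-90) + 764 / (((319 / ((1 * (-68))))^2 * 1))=12691226 / 101761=124.72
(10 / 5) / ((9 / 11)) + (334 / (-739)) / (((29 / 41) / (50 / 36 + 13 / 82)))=280768 / 192879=1.46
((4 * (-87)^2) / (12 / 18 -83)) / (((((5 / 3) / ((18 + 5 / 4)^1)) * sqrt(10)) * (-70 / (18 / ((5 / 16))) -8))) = 377662824 * sqrt(10) / 8194225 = 145.75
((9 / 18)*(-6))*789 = -2367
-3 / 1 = -3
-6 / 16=-3 / 8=-0.38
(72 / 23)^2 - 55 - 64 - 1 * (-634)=277619 / 529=524.80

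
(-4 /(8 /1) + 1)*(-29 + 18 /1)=-11 /2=-5.50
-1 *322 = -322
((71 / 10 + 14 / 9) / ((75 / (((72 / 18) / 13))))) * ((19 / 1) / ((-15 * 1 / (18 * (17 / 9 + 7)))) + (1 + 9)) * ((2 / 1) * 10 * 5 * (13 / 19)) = -189584 / 405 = -468.11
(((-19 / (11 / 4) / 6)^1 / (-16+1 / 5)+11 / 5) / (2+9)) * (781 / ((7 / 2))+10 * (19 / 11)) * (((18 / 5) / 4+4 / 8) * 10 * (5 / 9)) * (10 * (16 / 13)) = 13500431360 / 2839023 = 4755.31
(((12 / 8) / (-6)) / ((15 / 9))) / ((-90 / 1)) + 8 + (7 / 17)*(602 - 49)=2404217 / 10200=235.71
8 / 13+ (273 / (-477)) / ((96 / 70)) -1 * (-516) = 51215107 / 99216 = 516.20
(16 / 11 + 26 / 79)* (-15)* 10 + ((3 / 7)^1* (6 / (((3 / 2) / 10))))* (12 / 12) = -1523220 / 6083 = -250.41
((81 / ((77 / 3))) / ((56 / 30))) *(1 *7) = 3645 / 308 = 11.83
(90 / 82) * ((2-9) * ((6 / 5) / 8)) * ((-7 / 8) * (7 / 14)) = 1323 / 2624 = 0.50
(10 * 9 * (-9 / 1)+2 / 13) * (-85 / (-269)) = -894880 / 3497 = -255.90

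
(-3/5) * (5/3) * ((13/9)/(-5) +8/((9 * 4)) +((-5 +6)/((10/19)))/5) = -47/150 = -0.31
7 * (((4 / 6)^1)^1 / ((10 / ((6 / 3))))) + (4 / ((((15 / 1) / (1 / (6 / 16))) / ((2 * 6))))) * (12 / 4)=26.53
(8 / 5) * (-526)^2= 2213408 / 5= 442681.60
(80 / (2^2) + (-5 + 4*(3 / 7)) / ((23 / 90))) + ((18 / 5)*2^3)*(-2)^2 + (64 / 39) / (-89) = 14860582 / 121485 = 122.32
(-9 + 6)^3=-27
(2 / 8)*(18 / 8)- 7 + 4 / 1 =-39 / 16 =-2.44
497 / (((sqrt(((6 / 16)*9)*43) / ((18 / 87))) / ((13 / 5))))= 25844*sqrt(258) / 18705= 22.19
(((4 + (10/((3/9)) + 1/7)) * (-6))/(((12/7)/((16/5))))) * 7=-2676.80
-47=-47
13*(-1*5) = -65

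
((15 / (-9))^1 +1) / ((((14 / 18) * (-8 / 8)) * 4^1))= 0.21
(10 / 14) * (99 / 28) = 495 / 196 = 2.53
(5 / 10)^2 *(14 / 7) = 1 / 2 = 0.50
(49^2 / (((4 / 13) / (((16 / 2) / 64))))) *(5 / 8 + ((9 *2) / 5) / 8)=1342159 / 1280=1048.56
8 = 8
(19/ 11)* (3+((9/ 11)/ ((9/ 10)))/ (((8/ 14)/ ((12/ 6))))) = 1292/ 121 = 10.68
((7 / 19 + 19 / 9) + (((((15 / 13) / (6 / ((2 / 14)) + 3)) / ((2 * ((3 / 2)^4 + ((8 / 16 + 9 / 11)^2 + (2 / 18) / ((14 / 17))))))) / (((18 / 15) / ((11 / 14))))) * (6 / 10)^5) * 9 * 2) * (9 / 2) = 1457973874274 / 130578248125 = 11.17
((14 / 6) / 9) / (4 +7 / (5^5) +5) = 21875 / 759564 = 0.03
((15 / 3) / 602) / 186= 5 / 111972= 0.00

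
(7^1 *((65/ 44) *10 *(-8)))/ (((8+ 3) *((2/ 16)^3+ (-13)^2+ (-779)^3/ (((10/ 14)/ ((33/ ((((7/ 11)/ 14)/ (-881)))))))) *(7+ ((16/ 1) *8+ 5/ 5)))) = -0.00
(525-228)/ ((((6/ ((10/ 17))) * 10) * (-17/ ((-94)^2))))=-437382/ 289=-1513.43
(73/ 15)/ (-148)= -73/ 2220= -0.03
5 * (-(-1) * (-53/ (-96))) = 265/ 96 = 2.76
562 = 562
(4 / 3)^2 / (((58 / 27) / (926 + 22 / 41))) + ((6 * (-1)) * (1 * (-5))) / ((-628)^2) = 179782330539 / 234461288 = 766.79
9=9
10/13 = 0.77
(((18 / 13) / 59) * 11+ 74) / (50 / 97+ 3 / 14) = 77346248 / 760097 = 101.76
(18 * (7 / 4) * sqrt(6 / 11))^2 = 11907 / 22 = 541.23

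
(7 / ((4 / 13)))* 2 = 91 / 2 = 45.50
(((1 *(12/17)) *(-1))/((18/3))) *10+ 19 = 17.82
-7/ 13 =-0.54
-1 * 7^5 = -16807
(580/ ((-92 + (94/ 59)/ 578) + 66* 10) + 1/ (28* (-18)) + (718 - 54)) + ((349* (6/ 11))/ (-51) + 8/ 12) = 120845285426743/ 182558658744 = 661.95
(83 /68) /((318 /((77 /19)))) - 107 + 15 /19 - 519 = -256865105 /410856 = -625.19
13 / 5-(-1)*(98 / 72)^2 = 28853 / 6480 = 4.45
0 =0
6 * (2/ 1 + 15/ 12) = 39/ 2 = 19.50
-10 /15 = -2 /3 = -0.67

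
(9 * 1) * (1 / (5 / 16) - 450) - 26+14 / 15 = -60694 / 15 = -4046.27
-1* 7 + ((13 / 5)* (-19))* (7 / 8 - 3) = 3919 / 40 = 97.98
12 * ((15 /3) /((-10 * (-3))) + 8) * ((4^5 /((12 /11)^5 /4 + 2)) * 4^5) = 8274836455424 /192155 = 43063341.86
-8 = -8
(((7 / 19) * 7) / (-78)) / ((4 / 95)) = -0.79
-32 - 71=-103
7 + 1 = 8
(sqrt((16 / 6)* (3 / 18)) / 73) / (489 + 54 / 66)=11 / 589986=0.00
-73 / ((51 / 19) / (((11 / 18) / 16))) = -1.04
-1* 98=-98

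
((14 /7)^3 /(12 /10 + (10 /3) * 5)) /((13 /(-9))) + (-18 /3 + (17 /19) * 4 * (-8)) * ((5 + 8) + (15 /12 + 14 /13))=-17578531 /33098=-531.11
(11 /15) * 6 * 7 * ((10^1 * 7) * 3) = 6468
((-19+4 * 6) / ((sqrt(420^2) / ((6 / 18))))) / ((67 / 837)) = 93 / 1876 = 0.05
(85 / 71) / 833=5 / 3479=0.00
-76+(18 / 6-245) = -318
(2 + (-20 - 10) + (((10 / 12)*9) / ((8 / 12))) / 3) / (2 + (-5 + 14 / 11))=1067 / 76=14.04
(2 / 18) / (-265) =-1 / 2385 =-0.00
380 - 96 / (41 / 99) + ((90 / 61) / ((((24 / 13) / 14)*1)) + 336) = 2477909 / 5002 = 495.38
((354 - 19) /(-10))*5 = -335 /2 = -167.50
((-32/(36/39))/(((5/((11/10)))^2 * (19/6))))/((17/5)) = -6292/40375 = -0.16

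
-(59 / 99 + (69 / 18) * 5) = -3913 / 198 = -19.76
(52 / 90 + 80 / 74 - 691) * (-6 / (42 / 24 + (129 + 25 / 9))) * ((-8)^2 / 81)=587649536 / 24010965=24.47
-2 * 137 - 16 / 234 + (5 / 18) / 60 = -769571 / 2808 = -274.06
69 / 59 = 1.17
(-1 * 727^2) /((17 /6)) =-3171174 /17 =-186539.65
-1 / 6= -0.17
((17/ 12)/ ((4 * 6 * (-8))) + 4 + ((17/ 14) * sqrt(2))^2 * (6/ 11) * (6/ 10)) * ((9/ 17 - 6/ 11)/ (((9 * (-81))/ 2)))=30784009/ 141077946240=0.00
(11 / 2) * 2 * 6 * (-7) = -462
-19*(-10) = 190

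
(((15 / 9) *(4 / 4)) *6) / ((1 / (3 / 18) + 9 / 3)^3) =10 / 729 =0.01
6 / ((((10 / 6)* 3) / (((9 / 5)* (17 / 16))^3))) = 10744731 / 1280000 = 8.39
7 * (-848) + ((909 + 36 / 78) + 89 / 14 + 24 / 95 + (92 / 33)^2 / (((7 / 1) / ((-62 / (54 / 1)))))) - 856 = -2987840198701 / 508377870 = -5877.20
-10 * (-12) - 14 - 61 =45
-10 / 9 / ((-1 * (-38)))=-5 / 171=-0.03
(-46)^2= 2116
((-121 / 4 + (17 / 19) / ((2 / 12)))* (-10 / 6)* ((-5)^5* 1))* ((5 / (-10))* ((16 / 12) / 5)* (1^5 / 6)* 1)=5909375 / 2052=2879.81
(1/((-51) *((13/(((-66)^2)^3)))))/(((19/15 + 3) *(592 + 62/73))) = -157128602895/3188146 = -49285.26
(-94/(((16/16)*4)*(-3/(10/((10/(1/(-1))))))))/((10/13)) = -611/60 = -10.18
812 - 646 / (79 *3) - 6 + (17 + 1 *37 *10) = 282095 / 237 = 1190.27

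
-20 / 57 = -0.35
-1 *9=-9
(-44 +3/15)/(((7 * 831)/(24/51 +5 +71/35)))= -325726/5768525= -0.06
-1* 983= -983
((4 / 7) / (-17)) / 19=-4 / 2261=-0.00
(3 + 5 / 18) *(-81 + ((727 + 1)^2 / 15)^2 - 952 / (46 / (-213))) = 4091890572.43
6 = 6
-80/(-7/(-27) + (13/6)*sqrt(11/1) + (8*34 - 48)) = -52315200/146501521 + 505440*sqrt(11)/146501521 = -0.35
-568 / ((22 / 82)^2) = -7890.98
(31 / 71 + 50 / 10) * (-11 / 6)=-2123 / 213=-9.97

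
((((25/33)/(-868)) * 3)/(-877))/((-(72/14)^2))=-175/1550311488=-0.00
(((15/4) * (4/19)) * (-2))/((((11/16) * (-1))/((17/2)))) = 4080/209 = 19.52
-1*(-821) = 821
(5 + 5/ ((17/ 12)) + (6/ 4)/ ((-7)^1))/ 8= 1979/ 1904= 1.04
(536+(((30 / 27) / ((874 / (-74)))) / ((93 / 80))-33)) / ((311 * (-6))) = -183952207 / 682524954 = -0.27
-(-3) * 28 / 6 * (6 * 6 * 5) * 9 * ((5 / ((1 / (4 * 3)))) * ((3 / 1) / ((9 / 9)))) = 4082400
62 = 62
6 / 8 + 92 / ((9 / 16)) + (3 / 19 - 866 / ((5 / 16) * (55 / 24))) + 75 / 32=-1568669293 / 1504800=-1042.44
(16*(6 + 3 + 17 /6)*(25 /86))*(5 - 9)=-28400 /129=-220.16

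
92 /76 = 23 /19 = 1.21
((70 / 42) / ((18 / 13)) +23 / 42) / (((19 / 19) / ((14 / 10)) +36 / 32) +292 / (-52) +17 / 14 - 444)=-34424 / 8777619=-0.00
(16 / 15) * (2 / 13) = 32 / 195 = 0.16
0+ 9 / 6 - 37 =-71 / 2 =-35.50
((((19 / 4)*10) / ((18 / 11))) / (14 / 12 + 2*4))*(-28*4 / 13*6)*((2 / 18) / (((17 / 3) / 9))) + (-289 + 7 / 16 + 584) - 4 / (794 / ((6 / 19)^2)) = 135079314199 / 506768912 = 266.55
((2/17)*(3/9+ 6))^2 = 1444/2601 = 0.56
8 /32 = 1 /4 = 0.25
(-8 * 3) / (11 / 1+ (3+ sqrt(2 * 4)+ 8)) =-0.97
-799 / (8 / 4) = -799 / 2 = -399.50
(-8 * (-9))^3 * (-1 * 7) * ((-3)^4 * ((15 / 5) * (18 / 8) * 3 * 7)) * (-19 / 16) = 35623553112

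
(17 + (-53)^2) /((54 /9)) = 471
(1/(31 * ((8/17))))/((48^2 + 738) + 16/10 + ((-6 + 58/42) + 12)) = 1785/79447544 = 0.00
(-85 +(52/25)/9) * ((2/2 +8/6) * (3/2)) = -133511/450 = -296.69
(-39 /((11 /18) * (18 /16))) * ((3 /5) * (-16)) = 544.58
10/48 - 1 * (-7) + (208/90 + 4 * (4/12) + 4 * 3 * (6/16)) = 5527/360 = 15.35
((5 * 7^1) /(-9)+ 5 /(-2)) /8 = -115 /144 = -0.80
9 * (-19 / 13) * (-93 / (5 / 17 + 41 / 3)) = 811053 / 9256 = 87.62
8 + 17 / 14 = 129 / 14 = 9.21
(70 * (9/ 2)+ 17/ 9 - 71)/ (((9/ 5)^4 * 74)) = 1383125/ 4369626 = 0.32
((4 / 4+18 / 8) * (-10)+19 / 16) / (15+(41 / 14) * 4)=-3507 / 2992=-1.17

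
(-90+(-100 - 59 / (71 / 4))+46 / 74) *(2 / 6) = -168743 / 2627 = -64.23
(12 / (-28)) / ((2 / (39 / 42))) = -39 / 196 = -0.20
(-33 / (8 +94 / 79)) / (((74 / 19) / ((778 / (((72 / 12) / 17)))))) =-9926113 / 4884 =-2032.37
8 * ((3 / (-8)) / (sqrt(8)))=-1.06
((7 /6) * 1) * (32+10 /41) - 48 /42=31405 /861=36.48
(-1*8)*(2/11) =-16/11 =-1.45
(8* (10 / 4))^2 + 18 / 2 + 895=1304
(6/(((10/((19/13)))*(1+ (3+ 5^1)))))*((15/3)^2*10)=950/39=24.36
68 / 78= 34 / 39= 0.87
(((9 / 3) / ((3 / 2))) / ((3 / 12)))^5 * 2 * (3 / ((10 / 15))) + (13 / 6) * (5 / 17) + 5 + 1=30081701 / 102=294918.64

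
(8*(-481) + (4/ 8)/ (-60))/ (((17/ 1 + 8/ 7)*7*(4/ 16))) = -461761/ 3810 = -121.20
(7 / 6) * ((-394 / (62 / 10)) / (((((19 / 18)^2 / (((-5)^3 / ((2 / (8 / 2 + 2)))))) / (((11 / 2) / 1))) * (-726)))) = -23270625 / 123101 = -189.04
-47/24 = -1.96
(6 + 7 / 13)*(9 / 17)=45 / 13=3.46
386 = 386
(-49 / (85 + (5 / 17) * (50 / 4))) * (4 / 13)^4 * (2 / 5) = -852992 / 430557075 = -0.00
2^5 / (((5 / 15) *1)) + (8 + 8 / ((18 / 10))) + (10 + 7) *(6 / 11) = 11654 / 99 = 117.72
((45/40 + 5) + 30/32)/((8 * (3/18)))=339/64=5.30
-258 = -258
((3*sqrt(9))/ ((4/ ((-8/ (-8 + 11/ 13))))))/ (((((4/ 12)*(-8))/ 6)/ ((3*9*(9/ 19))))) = -72.40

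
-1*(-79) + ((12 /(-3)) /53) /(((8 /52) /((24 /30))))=20831 /265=78.61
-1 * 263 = -263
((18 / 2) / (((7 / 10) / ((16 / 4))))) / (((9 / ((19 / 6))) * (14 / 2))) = 380 / 147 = 2.59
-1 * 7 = -7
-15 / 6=-5 / 2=-2.50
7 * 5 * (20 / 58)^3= 35000 / 24389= 1.44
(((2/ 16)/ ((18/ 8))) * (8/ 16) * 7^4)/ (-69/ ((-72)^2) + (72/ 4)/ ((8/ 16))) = 115248/ 62185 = 1.85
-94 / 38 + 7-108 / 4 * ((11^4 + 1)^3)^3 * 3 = -47603868023338717557695868846590202090922 / 19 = -2505466738070458818826098000000000000000.00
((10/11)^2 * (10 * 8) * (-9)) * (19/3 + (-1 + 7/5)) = -484800/121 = -4006.61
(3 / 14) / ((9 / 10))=5 / 21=0.24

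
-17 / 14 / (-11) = 17 / 154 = 0.11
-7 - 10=-17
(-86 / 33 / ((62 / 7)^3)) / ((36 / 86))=-634207 / 70783416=-0.01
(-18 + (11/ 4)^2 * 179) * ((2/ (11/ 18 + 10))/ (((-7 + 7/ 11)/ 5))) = -302247/ 1528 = -197.81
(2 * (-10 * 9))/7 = -180/7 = -25.71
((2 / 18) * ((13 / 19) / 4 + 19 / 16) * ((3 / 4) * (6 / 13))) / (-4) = -413 / 31616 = -0.01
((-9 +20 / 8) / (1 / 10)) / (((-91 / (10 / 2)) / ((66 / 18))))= 13.10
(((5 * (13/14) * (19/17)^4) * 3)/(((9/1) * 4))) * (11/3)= 93179515/42094584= 2.21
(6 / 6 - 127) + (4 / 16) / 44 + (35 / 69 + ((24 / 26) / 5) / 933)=-30805893149 / 245490960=-125.49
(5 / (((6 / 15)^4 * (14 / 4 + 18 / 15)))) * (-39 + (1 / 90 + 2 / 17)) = -185853125 / 115056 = -1615.33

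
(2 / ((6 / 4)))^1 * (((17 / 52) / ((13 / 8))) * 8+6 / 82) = 46636 / 20787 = 2.24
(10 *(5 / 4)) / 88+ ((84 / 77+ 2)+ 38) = 7257 / 176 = 41.23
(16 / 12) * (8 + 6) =56 / 3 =18.67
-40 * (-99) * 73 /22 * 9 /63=13140 /7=1877.14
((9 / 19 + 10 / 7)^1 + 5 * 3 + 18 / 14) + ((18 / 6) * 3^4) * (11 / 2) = 360347 / 266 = 1354.69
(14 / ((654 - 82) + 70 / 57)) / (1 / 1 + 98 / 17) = 399 / 110515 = 0.00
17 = 17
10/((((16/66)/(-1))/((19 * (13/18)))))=-13585/24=-566.04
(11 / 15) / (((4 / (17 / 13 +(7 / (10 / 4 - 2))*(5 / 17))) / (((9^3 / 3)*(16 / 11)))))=388476 / 1105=351.56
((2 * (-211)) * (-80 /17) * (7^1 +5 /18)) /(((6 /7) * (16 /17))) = 967435 /54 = 17915.46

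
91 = 91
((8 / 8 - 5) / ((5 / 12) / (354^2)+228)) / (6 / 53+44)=-159401952 / 400808695189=-0.00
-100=-100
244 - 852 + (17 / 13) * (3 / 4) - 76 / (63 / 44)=-2162483 / 3276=-660.10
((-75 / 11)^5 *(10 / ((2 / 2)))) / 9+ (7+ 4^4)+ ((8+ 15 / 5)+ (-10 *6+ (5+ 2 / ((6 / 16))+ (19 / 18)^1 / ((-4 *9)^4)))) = -78623855505492223 / 4869069055488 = -16147.62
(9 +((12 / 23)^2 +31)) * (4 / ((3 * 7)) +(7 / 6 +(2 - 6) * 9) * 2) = -31082536 / 11109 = -2797.96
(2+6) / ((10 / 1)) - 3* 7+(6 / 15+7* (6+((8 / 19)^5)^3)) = 1685106331769125720309 / 75905635149373991495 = 22.20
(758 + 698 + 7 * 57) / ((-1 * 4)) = -1855 / 4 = -463.75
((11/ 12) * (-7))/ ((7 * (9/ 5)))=-55/ 108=-0.51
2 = 2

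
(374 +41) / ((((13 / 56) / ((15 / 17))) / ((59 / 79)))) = 20567400 / 17459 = 1178.04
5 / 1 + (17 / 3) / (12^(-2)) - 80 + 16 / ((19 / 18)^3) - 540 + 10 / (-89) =130936829 / 610451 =214.49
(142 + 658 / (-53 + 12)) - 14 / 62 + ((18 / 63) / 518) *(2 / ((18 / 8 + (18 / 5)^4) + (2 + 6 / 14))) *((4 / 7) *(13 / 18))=7877507976611747 / 62656448045121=125.73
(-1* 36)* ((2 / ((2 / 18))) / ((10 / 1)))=-324 / 5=-64.80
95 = 95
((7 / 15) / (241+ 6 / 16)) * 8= 448 / 28965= 0.02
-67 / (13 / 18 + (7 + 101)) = -1206 / 1957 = -0.62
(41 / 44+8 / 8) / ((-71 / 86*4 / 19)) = -11.11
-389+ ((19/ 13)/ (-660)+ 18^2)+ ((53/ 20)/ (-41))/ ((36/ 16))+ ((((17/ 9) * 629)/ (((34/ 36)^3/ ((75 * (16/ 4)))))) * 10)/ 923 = 5756278928129/ 1273795380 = 4519.00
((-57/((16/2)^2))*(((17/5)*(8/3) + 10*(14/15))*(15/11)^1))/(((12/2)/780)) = -255645/88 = -2905.06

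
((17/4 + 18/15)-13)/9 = -151/180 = -0.84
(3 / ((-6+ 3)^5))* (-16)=16 / 81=0.20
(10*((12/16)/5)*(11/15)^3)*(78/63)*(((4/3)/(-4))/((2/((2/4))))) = -17303/283500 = -0.06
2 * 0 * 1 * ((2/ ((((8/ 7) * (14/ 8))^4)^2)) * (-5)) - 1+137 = 136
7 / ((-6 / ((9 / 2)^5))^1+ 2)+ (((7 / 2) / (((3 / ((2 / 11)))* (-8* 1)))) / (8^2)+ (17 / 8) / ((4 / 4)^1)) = 1869385835 / 332023296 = 5.63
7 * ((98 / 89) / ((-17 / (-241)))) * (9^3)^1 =120522654 / 1513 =79658.07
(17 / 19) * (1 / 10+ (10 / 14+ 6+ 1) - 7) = 51 / 70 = 0.73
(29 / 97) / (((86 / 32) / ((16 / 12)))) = 1856 / 12513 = 0.15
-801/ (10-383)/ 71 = 0.03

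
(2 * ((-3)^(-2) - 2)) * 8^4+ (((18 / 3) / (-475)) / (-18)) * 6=-66150382 / 4275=-15473.77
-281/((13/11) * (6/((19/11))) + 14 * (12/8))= -5339/477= -11.19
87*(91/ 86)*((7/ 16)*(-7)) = -387933/ 1376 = -281.93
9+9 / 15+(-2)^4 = 25.60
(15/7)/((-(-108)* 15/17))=17/756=0.02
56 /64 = 7 /8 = 0.88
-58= -58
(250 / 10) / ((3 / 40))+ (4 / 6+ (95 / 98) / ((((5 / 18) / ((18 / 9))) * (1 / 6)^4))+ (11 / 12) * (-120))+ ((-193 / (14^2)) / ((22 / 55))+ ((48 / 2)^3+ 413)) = 1316229 / 56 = 23504.09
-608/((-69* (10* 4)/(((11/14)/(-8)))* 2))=-209/19320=-0.01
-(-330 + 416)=-86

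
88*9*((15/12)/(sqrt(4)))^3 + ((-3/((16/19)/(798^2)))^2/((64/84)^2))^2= 78603135622464327116776440.00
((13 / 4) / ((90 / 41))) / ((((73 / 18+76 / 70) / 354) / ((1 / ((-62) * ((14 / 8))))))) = -2301 / 2449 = -0.94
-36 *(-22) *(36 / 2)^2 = 256608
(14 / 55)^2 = 196 / 3025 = 0.06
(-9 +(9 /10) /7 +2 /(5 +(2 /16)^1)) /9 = -24341 /25830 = -0.94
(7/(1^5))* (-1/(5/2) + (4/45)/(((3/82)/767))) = 1760654/135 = 13041.88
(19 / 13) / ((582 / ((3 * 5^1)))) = 95 / 2522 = 0.04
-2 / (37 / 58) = -116 / 37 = -3.14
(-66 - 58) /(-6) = 62 /3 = 20.67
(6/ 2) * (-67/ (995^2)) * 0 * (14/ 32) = 0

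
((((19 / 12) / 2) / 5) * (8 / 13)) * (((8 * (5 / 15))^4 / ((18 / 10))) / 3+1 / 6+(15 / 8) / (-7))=21555253 / 23882040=0.90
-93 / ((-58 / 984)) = 45756 / 29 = 1577.79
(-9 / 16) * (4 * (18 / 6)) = -27 / 4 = -6.75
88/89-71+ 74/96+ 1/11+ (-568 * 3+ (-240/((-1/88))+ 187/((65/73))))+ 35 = 59842962527/3054480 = 19591.87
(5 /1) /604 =5 /604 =0.01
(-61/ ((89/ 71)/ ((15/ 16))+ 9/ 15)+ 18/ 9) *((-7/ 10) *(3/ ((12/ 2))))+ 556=23366433/ 41260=566.32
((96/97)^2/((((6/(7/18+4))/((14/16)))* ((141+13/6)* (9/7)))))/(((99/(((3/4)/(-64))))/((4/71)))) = -3871/170432113797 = -0.00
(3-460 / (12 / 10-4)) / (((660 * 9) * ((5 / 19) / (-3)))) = -0.32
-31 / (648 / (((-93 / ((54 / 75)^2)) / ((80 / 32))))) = 120125 / 34992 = 3.43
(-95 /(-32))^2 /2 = 9025 /2048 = 4.41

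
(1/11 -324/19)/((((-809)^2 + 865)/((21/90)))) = -4963/821803884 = -0.00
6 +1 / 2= 13 / 2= 6.50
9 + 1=10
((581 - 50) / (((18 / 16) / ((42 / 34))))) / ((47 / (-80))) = -792960 / 799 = -992.44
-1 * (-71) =71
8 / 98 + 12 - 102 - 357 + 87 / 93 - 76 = -792892 / 1519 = -521.98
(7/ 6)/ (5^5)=7/ 18750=0.00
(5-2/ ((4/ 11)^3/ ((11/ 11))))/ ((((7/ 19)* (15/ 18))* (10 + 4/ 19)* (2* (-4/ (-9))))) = -11413737/ 869120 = -13.13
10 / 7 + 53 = 381 / 7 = 54.43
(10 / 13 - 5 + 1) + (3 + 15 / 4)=3.52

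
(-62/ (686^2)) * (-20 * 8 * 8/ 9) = 19840/ 1058841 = 0.02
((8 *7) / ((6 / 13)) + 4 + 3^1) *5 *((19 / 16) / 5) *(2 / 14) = 1045 / 48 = 21.77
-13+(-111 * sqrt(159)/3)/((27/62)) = -2294 * sqrt(159)/27- 13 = -1084.34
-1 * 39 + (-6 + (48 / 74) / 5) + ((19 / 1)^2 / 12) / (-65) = -1308313 / 28860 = -45.33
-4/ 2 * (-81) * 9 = 1458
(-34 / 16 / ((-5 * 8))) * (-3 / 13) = -51 / 4160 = -0.01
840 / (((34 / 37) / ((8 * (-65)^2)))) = 525252000 / 17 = 30897176.47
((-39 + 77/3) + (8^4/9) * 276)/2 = 188396/3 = 62798.67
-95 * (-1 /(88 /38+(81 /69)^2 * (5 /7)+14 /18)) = 23.30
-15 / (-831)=5 / 277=0.02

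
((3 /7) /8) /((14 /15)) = 45 /784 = 0.06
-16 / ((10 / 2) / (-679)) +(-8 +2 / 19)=205666 / 95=2164.91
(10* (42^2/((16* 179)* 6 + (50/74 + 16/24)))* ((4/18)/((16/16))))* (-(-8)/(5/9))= 6265728/1907573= 3.28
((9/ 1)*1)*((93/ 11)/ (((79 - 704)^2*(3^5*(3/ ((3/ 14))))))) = 31/ 541406250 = 0.00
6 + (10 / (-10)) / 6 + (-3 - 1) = 11 / 6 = 1.83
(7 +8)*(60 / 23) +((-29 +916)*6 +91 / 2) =248705 / 46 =5406.63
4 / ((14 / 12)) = 24 / 7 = 3.43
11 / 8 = 1.38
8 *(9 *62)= 4464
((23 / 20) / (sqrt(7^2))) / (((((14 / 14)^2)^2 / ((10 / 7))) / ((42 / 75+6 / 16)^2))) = 804287 / 3920000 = 0.21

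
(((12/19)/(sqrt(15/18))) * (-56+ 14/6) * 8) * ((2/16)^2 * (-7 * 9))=10143 * sqrt(30)/190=292.40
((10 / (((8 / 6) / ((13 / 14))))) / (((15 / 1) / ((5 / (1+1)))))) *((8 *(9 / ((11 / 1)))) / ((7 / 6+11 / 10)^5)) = 444234375 / 3498527648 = 0.13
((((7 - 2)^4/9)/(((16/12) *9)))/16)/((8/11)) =6875/13824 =0.50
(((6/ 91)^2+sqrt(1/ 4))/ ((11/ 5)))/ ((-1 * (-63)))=41765/ 11477466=0.00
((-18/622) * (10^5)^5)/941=-307533546784395064428.28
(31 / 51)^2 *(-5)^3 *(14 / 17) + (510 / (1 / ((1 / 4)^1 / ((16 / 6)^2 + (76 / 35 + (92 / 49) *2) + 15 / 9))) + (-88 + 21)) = -276301450819 / 2867295582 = -96.36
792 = 792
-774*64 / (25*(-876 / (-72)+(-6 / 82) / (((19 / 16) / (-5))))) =-231531264 / 1457675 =-158.84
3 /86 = 0.03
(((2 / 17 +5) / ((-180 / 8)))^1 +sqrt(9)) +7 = 2492 / 255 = 9.77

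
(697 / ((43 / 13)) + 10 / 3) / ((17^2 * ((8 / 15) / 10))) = 690325 / 49708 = 13.89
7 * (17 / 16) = 119 / 16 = 7.44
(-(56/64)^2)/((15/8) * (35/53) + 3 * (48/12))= -2597/44904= -0.06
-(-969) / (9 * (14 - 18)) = -323 / 12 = -26.92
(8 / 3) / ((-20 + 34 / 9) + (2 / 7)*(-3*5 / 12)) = -336 / 2089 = -0.16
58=58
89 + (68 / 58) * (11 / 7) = 18441 / 203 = 90.84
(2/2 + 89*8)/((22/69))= 49197/22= 2236.23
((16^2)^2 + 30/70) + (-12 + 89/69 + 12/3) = 31650854/483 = 65529.72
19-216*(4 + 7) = -2357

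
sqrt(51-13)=sqrt(38)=6.16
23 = 23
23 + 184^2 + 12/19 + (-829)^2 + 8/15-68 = 205500152/285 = 721053.16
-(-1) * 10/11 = 10/11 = 0.91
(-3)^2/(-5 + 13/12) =-108/47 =-2.30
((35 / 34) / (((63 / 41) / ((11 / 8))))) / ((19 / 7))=15785 / 46512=0.34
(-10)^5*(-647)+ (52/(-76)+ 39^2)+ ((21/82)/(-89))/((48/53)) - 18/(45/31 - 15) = 5024119740533493/77650720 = 64701521.64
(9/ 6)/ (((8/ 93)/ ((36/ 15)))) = 837/ 20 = 41.85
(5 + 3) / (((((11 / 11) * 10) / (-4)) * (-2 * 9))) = 8 / 45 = 0.18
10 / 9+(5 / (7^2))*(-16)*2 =-950 / 441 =-2.15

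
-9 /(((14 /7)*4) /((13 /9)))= -13 /8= -1.62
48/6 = 8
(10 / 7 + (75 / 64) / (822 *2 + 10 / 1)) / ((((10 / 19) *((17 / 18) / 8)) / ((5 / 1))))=181103535 / 1574608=115.01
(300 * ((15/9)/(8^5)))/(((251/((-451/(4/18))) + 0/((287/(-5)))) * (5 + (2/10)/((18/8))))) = -22831875/941735936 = -0.02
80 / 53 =1.51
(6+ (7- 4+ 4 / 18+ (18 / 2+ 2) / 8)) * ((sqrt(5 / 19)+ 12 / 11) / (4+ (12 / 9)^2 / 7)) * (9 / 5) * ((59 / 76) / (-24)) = -2836071 / 17923840- 945357 * sqrt(95) / 123837440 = -0.23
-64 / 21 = -3.05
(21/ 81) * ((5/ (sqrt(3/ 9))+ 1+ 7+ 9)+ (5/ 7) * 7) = 35 * sqrt(3)/ 27+ 154/ 27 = 7.95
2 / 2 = 1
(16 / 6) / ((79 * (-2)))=-4 / 237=-0.02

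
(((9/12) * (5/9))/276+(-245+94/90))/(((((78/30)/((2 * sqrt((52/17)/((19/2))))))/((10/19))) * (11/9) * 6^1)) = -20199395 * sqrt(8398)/242215116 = -7.64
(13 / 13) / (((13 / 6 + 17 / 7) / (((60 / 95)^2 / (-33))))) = -2016 / 766403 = -0.00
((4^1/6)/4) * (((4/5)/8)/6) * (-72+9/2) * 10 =-15/8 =-1.88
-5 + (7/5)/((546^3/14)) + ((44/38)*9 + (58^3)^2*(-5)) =-30034017080277848801/157788540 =-190343462714.58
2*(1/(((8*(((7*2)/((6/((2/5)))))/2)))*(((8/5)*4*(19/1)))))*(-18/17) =-675/144704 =-0.00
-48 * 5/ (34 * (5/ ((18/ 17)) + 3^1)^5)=-226748160/ 882110359883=-0.00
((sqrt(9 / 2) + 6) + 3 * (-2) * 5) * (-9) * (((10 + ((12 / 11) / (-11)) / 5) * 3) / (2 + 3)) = 3912624 / 3025-244539 * sqrt(2) / 3025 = 1179.11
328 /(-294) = -164 /147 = -1.12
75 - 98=-23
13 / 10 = 1.30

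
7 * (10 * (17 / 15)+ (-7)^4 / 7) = 7441 / 3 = 2480.33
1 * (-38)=-38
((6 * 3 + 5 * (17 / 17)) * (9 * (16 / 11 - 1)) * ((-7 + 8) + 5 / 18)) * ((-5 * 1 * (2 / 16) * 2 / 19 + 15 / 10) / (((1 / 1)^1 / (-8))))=-288305 / 209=-1379.45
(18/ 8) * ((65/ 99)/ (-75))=-0.02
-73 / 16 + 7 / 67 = -4779 / 1072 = -4.46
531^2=281961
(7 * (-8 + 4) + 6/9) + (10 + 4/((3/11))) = -2.67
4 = 4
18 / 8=9 / 4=2.25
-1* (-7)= 7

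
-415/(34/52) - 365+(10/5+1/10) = -169593/170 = -997.61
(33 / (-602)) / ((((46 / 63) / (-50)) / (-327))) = -1227.49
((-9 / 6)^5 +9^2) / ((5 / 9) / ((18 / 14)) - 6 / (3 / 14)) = -6561 / 2464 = -2.66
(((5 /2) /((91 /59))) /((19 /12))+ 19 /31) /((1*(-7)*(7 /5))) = -438605 /2626351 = -0.17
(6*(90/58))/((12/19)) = 855/58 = 14.74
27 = 27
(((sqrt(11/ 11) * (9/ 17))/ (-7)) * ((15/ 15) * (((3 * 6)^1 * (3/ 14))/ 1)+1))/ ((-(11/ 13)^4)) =514098/ 717409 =0.72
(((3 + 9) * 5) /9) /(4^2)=5 /12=0.42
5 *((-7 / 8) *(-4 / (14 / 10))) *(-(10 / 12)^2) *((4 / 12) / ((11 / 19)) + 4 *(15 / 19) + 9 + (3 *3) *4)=-4774375 / 11286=-423.04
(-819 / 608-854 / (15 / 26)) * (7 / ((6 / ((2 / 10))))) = -94586219 / 273600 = -345.71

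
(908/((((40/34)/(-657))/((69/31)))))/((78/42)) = -1224580329/2015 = -607732.17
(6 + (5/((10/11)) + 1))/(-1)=-12.50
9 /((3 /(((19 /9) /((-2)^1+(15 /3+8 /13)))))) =247 /141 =1.75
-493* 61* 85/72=-2556205/72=-35502.85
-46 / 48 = -23 / 24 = -0.96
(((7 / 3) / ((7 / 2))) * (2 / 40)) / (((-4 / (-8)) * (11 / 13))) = 0.08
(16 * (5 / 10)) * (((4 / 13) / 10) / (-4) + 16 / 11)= 8276 / 715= 11.57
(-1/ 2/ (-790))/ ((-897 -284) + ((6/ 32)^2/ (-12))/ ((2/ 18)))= -256/ 477701545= -0.00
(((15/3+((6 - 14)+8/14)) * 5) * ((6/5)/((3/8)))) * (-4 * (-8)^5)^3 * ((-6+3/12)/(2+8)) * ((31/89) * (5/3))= 54588131083357782016/1869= 29207132735878963.09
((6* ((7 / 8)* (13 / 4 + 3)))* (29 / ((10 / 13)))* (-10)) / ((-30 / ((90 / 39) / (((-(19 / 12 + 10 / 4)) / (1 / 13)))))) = -6525 / 364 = -17.93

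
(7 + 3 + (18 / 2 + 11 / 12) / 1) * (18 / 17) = 717 / 34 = 21.09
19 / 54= 0.35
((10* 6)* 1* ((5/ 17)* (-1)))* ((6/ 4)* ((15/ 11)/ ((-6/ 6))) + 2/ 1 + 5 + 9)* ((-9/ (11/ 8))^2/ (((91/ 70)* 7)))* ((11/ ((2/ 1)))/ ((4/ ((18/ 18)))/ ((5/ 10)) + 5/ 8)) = -3182976000/ 4305301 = -739.32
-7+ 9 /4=-19 /4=-4.75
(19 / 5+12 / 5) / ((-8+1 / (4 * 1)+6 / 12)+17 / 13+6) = 107.47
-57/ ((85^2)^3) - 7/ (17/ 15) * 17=-39600699140682/ 377149515625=-105.00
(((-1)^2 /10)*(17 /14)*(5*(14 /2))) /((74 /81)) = 1377 /296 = 4.65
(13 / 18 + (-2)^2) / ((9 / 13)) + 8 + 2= 2725 / 162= 16.82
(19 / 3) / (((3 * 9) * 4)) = 19 / 324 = 0.06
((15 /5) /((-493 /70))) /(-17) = 210 /8381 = 0.03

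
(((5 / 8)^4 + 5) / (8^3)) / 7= 3015 / 2097152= 0.00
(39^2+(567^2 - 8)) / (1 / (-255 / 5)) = -16473102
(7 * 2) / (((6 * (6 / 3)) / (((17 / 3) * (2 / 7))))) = 1.89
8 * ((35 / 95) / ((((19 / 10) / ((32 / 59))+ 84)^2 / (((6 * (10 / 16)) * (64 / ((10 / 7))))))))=963379200 / 14897064019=0.06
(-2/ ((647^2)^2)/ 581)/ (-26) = 1/ 1323538586836193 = 0.00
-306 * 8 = -2448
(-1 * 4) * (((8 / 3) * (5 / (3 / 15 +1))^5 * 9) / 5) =-1953125 / 81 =-24112.65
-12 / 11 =-1.09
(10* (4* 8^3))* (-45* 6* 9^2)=-447897600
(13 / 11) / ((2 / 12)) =78 / 11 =7.09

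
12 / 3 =4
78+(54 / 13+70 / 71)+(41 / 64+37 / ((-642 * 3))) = 4764866393 / 56886336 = 83.76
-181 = -181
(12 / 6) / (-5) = -2 / 5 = -0.40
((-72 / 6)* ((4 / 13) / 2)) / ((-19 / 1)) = 24 / 247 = 0.10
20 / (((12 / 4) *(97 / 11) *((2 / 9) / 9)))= 2970 / 97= 30.62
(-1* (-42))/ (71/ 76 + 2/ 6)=9576/ 289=33.13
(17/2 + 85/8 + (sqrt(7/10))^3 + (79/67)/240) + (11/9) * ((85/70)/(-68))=7 * sqrt(70)/100 + 6452419/337680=19.69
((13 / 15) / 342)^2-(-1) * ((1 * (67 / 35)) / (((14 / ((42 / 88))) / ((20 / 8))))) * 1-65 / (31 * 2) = -222435404413 / 251273761200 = -0.89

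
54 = 54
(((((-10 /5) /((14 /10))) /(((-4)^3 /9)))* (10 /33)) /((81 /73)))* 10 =9125 /16632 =0.55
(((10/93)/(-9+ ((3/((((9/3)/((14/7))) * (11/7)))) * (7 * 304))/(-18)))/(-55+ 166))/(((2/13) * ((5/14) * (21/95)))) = -27170/54323067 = -0.00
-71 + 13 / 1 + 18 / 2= -49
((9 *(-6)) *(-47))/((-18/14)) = -1974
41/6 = 6.83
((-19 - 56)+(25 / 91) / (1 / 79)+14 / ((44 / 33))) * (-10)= 38945 / 91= 427.97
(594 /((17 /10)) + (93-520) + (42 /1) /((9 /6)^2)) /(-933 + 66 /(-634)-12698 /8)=3810340 /162986259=0.02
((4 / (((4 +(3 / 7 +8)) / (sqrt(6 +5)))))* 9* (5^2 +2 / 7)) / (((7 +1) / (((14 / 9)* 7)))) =2891* sqrt(11) / 29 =330.63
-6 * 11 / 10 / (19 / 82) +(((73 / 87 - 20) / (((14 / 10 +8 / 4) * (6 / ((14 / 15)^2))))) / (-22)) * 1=-1187093701 / 41729985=-28.45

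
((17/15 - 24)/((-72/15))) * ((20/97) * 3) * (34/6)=29155/1746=16.70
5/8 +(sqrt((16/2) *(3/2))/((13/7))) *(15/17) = 2.27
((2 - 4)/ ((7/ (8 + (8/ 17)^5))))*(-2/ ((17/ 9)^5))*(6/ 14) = 8071968066912/ 98783701122001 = 0.08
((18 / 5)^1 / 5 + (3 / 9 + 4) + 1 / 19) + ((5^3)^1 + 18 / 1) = 211051 / 1425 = 148.11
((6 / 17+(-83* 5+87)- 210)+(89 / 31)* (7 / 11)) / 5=-3106149 / 28985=-107.16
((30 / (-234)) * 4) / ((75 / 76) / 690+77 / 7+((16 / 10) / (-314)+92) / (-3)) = 54887200 / 2104589253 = 0.03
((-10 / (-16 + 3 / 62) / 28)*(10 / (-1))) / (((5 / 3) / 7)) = -0.94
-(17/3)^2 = -289/9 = -32.11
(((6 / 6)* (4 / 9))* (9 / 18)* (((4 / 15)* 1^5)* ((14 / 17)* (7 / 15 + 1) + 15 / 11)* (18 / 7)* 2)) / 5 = 230816 / 1472625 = 0.16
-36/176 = -9/44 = -0.20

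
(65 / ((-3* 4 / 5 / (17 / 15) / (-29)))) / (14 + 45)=15.09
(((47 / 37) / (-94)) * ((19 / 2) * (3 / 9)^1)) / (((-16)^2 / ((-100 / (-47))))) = -475 / 1335552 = -0.00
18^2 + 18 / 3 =330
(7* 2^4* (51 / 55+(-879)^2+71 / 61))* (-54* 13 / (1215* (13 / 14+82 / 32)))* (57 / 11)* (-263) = 4224644728758691328 / 216447825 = 19518074292.31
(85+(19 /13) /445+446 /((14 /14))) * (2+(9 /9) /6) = 1535927 /1335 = 1150.51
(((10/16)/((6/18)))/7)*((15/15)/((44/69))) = 0.42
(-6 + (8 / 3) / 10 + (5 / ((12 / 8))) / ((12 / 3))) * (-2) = 49 / 5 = 9.80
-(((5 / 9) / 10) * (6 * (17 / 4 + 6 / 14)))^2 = -17161 / 7056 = -2.43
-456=-456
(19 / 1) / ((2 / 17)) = 323 / 2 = 161.50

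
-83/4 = -20.75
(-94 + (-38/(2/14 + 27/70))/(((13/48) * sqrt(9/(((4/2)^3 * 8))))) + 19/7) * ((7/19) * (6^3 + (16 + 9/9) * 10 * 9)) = -514060.11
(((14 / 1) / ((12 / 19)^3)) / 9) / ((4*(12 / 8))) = 48013 / 46656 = 1.03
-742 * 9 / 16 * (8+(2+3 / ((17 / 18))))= -93492 / 17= -5499.53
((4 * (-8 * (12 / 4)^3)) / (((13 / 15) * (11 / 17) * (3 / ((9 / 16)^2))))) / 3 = -61965 / 1144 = -54.17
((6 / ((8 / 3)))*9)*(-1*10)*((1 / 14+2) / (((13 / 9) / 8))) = -211410 / 91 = -2323.19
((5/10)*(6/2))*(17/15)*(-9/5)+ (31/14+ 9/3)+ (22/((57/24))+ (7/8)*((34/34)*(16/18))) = 364942/29925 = 12.20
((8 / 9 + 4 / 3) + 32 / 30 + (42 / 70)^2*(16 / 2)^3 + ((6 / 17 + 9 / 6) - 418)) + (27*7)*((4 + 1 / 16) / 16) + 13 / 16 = -175998851 / 979200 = -179.74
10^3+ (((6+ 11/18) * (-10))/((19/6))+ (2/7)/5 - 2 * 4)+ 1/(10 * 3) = 3875141/3990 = 971.21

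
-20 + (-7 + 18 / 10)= -126 / 5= -25.20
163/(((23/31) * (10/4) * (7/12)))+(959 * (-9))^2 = 59967920877/805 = 74494311.65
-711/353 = -2.01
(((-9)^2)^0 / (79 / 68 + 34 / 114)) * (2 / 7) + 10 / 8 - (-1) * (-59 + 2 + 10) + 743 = 110511665 / 158452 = 697.45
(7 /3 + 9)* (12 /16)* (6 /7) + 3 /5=276 /35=7.89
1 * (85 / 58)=85 / 58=1.47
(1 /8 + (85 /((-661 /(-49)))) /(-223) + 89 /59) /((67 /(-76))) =-2121954827 /1165368118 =-1.82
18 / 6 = 3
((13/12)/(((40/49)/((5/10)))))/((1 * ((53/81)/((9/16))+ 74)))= 154791/17534080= 0.01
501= 501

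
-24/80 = -3/10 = -0.30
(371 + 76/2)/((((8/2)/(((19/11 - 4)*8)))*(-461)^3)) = 20450/1077693991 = 0.00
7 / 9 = 0.78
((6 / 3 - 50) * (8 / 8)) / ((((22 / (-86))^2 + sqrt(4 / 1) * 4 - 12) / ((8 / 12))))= 59168 / 7275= 8.13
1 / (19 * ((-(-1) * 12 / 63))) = 0.28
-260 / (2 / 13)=-1690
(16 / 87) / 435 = 16 / 37845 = 0.00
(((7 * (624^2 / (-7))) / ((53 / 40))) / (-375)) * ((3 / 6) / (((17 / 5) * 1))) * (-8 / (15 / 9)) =-12460032 / 22525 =-553.16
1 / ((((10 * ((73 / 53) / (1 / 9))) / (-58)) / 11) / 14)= -236698 / 3285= -72.05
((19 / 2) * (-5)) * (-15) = 1425 / 2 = 712.50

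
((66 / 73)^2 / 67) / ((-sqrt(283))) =-0.00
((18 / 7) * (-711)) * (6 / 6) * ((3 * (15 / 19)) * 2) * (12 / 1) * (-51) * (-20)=-14098276800 / 133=-106002081.20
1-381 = -380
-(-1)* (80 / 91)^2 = 6400 / 8281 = 0.77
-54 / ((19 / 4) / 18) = -3888 / 19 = -204.63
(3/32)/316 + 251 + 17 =2710019/10112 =268.00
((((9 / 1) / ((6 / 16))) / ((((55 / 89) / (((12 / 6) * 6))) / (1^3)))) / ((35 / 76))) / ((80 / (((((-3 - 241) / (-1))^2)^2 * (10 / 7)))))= 863108522717184 / 13475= 64052580535.60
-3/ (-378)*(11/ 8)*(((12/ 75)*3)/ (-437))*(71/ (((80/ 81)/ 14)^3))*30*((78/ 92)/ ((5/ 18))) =-7138538185779/ 32163200000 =-221.95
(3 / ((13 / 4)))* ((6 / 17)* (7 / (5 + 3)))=63 / 221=0.29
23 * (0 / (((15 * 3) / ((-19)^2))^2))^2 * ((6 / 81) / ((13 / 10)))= 0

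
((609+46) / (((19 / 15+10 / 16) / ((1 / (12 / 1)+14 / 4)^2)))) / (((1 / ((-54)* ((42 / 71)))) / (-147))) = 336478523850 / 16117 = 20877242.90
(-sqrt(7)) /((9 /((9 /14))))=-sqrt(7) /14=-0.19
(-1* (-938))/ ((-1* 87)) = -938/ 87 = -10.78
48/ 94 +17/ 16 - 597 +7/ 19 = -8502195/ 14288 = -595.06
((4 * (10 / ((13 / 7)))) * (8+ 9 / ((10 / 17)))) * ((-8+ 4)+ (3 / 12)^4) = -1668513 / 832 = -2005.42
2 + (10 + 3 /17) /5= 4.04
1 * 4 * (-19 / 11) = -76 / 11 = -6.91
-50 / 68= -25 / 34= -0.74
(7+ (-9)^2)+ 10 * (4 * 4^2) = 728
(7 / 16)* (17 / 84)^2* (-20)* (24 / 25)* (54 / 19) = -0.98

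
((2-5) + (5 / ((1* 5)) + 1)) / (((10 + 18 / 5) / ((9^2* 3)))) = -1215 / 68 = -17.87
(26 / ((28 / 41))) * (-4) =-1066 / 7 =-152.29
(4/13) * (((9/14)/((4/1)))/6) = 3/364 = 0.01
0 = 0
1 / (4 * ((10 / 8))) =1 / 5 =0.20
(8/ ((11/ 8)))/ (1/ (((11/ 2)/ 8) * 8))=32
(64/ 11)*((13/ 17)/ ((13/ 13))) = 832/ 187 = 4.45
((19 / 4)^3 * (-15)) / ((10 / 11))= -226347 / 128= -1768.34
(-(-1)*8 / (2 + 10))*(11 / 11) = 2 / 3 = 0.67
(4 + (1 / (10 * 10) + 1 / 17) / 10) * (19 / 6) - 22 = -949777 / 102000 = -9.31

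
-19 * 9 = -171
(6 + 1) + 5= 12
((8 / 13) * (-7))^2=3136 / 169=18.56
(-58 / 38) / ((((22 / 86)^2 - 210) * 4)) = 53621 / 29500844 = 0.00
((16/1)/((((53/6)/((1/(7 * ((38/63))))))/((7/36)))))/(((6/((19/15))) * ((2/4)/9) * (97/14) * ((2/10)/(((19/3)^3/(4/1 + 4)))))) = 336091/46269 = 7.26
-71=-71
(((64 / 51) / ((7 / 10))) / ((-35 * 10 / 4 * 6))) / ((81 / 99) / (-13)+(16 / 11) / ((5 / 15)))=-18304 / 23053275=-0.00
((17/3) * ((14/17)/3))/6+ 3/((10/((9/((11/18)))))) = 6946/1485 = 4.68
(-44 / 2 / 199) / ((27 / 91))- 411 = -2210305 / 5373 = -411.37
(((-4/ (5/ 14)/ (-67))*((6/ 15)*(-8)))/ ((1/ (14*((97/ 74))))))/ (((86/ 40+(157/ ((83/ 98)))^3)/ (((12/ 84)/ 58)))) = -99390303488/ 26184956427122361255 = -0.00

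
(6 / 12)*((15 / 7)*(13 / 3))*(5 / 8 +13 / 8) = 585 / 56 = 10.45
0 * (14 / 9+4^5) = 0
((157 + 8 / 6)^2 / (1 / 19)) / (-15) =-857375 / 27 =-31754.63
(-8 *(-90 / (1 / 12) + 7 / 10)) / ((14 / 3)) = 64758 / 35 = 1850.23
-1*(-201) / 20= 10.05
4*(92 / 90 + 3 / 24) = 413 / 90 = 4.59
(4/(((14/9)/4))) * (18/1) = 185.14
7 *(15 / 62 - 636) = -4450.31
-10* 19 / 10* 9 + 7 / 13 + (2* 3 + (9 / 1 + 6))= -1943 / 13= -149.46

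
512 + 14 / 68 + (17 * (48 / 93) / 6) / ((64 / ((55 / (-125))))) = 161956321 / 316200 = 512.20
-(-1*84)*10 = 840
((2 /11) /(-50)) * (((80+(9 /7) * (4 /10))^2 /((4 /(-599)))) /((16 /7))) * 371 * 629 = 39643804305503 /110000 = 360398220.96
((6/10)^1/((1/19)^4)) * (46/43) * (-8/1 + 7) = -83647.90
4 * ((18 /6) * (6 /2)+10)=76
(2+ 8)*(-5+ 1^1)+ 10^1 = -30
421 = 421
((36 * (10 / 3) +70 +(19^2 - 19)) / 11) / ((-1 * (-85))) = 532 / 935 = 0.57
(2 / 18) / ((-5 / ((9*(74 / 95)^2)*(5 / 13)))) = -0.05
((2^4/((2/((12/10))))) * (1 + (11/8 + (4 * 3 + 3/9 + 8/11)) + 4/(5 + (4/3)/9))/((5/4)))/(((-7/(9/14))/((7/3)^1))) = -1019892/38225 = -26.68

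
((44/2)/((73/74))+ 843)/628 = 1.38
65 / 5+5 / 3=44 / 3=14.67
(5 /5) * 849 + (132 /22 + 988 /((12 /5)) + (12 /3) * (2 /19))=72224 /57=1267.09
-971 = -971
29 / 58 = 0.50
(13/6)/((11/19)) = 3.74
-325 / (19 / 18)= -5850 / 19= -307.89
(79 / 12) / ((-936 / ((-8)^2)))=-158 / 351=-0.45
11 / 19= 0.58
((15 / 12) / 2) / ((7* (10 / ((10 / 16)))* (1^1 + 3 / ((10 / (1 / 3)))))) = 25 / 4928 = 0.01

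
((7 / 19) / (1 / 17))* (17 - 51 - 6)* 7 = -33320 / 19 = -1753.68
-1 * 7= -7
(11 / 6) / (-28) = -11 / 168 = -0.07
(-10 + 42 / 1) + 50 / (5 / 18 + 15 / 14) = 1174 / 17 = 69.06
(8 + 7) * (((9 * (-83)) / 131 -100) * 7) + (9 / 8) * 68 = -2887827 / 262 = -11022.24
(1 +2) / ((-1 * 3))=-1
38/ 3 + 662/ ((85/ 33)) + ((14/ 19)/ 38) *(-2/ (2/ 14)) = 24800258/ 92055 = 269.41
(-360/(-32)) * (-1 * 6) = -135/2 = -67.50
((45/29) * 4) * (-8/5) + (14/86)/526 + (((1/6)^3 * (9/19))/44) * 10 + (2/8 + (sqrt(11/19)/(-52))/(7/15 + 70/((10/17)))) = -31848959503/3290104752-15 * sqrt(209)/1770496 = -9.68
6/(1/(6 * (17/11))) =612/11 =55.64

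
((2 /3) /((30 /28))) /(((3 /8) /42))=3136 /45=69.69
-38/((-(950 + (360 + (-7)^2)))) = 38/1359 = 0.03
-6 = -6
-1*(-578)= 578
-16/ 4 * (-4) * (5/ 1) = 80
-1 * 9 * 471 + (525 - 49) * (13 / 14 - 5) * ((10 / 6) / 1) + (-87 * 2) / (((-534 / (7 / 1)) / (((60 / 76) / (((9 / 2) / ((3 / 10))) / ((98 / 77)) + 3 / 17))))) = -11985703401 / 1604759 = -7468.85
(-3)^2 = 9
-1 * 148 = -148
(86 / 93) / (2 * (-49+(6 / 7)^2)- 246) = -2107 / 780456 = -0.00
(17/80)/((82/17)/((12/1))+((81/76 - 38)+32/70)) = -115311/19575796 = -0.01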